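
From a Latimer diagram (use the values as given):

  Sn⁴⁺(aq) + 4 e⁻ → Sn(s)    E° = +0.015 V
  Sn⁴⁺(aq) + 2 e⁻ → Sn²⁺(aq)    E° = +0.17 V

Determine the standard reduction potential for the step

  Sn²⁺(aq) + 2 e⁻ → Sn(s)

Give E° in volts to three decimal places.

-0.140 V

Sequential free energies add, so n₃E°₃ = n₁E°₁ + n₂E°₂.
With n₃ = 4, and the known step contributing 2×(+0.17) V, the unknown satisfies 2·E° = 4×(+0.015) − 2×(+0.17) = -0.280.
E° = -0.280 / 2 = -0.140 V.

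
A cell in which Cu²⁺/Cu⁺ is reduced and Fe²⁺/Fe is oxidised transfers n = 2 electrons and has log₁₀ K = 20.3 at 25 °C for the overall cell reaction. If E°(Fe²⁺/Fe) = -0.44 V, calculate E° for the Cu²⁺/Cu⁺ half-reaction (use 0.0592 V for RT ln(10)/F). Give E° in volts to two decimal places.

+0.16 V

E°cell = (0.0592/n)·log K = (0.0592/2)(20.3) = +0.601 V.
Since Cu²⁺/Cu⁺ is the cathode and Fe²⁺/Fe the anode, E°cell = E°(Cu²⁺/Cu⁺) − E°(Fe²⁺/Fe).
So E°(Cu²⁺/Cu⁺) = E°cell + E°(Fe²⁺/Fe) = +0.601 + (-0.44) = +0.16 V.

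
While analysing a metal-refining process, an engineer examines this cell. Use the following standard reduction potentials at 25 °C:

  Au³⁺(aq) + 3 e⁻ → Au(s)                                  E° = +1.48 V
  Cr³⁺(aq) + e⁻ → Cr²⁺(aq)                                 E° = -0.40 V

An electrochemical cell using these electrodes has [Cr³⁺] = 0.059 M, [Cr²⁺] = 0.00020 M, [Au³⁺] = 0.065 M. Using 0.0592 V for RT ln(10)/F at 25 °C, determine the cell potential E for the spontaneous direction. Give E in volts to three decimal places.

+1.710 V

Au³⁺/Au is the cathode (higher E°), Cr³⁺/Cr²⁺ the anode: E°cell = +1.48 − (-0.40) = +1.88 V, n = 3.
Overall: Au³⁺(aq) + 3 Cr²⁺(aq) → Au(s) + 3 Cr³⁺(aq)
Q = [Cr³⁺]^3 / ([Au³⁺]·[Cr²⁺]^3); log Q = 8.597.
E = E° − (0.0592/n) log Q = +1.88 − (0.0592/3)(8.597) = +1.710 V.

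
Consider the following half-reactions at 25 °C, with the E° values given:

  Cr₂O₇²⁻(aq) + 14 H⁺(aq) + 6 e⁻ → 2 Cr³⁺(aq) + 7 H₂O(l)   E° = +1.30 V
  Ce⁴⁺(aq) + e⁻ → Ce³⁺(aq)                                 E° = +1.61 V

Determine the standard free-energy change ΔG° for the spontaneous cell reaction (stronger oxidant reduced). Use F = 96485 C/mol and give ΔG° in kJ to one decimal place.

Ce⁴⁺/Ce³⁺ (E° = +1.61 V) is the cathode; Cr₂O₇²⁻/Cr³⁺ (E° = +1.30 V) is the anode, so E°cell = +0.31 V.
Balancing electrons gives n = 6 (lcm of 1 and 6).
ΔG° = −nFE° = −(6)(96485)(+0.31) = -179,462 J = -179.5 kJ.

-179.5 kJ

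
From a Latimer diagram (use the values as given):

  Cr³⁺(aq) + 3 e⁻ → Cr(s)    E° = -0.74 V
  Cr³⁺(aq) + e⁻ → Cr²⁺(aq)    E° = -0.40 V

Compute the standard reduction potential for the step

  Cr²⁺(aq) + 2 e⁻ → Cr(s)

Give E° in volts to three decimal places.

Sequential free energies add, so n₃E°₃ = n₁E°₁ + n₂E°₂.
With n₃ = 3, and the known step contributing 1×(-0.40) V, the unknown satisfies 2·E° = 3×(-0.74) − 1×(-0.40) = -1.820.
E° = -1.820 / 2 = -0.910 V.

-0.910 V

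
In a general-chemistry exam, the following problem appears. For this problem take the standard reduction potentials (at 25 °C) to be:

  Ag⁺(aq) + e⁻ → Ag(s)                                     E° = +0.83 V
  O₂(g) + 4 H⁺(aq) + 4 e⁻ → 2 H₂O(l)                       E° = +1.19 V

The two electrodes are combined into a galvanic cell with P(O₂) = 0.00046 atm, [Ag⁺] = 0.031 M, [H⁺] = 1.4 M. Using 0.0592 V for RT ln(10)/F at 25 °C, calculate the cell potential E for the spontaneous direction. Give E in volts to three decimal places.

+0.409 V

O₂/H₂O is the cathode (higher E°), Ag⁺/Ag the anode: E°cell = +1.19 − (+0.83) = +0.36 V, n = 4.
Overall: O₂(g) + 4 H⁺(aq) + 4 Ag(s) → 2 H₂O(l) + 4 Ag⁺(aq)
Q = [Ag⁺]^4 / (P(O₂)·[H⁺]^4); log Q = -3.282.
E = E° − (0.0592/n) log Q = +0.36 − (0.0592/4)(-3.282) = +0.409 V.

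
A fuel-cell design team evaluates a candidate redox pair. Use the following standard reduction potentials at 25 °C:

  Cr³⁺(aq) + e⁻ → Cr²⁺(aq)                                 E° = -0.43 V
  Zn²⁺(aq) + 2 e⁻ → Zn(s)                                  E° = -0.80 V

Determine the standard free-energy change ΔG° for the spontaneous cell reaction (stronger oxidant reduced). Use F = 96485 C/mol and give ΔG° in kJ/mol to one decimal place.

-71.4 kJ/mol

Cr³⁺/Cr²⁺ (E° = -0.43 V) is the cathode; Zn²⁺/Zn (E° = -0.80 V) is the anode, so E°cell = +0.37 V.
Balancing electrons gives n = 2 (lcm of 1 and 2).
ΔG° = −nFE° = −(2)(96485)(+0.37) = -71,399 J = -71.4 kJ/mol.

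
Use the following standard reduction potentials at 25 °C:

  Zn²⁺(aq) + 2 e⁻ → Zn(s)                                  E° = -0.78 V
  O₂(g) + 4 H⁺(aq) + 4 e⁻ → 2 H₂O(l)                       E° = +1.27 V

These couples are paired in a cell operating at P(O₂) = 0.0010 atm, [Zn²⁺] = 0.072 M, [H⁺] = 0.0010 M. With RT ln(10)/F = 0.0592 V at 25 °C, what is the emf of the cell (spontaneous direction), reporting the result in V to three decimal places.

+1.862 V

O₂/H₂O is the cathode (higher E°), Zn²⁺/Zn the anode: E°cell = +1.27 − (-0.78) = +2.05 V, n = 4.
Overall: O₂(g) + 4 H⁺(aq) + 2 Zn(s) → 2 H₂O(l) + 2 Zn²⁺(aq)
Q = [Zn²⁺]^2 / (P(O₂)·[H⁺]^4); log Q = 12.715.
E = E° − (0.0592/n) log Q = +2.05 − (0.0592/4)(12.715) = +1.862 V.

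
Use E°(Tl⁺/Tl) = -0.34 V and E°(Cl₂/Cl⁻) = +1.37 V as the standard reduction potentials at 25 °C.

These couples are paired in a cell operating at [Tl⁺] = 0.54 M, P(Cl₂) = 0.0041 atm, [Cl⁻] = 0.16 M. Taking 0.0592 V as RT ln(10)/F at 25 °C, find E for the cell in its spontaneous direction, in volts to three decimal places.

Cl₂/Cl⁻ is the cathode (higher E°), Tl⁺/Tl the anode: E°cell = +1.37 − (-0.34) = +1.71 V, n = 2.
Overall: Cl₂(g) + 2 Tl(s) → 2 Cl⁻(aq) + 2 Tl⁺(aq)
Q = [Cl⁻]^2·[Tl⁺]^2 / (P(Cl₂)); log Q = 0.260.
E = E° − (0.0592/n) log Q = +1.71 − (0.0592/2)(0.260) = +1.702 V.

+1.702 V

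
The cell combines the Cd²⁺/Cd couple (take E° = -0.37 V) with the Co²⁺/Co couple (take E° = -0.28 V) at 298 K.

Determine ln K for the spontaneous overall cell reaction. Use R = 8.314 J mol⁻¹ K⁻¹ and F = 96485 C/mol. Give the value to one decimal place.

7.0

Cathode: Co²⁺/Co; anode: Cd²⁺/Cd. E°cell = (-0.28) − (-0.37) = +0.09 V, with n = 2.
ΔG° = −nFE° = −RT ln K, so ln K = nFE°/(RT) = (2)(96485)(+0.09) / ((8.314)(298)) = 7.010.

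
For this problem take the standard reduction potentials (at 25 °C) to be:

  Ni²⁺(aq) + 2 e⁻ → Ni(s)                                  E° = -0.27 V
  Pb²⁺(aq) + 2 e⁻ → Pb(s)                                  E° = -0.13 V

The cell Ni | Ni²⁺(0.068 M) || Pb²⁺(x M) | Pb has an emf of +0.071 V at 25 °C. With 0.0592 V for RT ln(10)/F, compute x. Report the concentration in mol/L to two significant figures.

0.00032 M

Pb²⁺/Pb is the cathode, Ni²⁺/Ni the anode: E°cell = +0.14 V, n = 2.
Overall reaction: Pb²⁺(aq) + Ni(s) → Pb(s) + Ni²⁺(aq); Q = [Ni²⁺]^1/[Pb²⁺]^1.
From E = E° − (0.0592/n) log Q: log Q = (E° − E)·n/0.0592 = (+0.14 − (+0.071))·2/0.0592 = 2.3311.
So 1·log[Pb²⁺] = 1·log(0.068) − log Q = -1.1675 − (2.3311) = -3.4986; [Pb²⁺] = 10^(-3.4986) ≈ 0.00032 M.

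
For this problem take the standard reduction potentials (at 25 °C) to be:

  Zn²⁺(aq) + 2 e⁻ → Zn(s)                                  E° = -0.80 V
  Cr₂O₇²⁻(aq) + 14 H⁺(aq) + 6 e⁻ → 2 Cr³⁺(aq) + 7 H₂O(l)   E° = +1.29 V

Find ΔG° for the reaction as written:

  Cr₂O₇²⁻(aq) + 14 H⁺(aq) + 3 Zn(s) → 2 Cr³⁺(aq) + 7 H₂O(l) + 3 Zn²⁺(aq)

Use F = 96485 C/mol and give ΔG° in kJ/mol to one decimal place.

-1209.9 kJ/mol

As written, Cr₂O₇²⁻/Cr³⁺ is reduced (cathode) and Zn²⁺/Zn is oxidised (anode), so E°cell = (+1.29) − (-0.80) = +2.09 V.
Balancing electrons gives n = 6.
ΔG° = −nFE° = −(6)(96485)(+2.09) = -1,209,922 J = -1209.9 kJ/mol.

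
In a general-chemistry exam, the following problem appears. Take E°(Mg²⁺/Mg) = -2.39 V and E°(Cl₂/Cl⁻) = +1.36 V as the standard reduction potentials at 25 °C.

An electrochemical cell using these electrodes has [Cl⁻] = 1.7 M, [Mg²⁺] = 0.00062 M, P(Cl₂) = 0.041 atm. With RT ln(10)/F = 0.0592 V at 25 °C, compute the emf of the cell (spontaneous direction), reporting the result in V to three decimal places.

+3.790 V

Cl₂/Cl⁻ is the cathode (higher E°), Mg²⁺/Mg the anode: E°cell = +1.36 − (-2.39) = +3.75 V, n = 2.
Overall: Cl₂(g) + Mg(s) → 2 Cl⁻(aq) + Mg²⁺(aq)
Q = [Cl⁻]^2·[Mg²⁺] / (P(Cl₂)); log Q = -1.359.
E = E° − (0.0592/n) log Q = +3.75 − (0.0592/2)(-1.359) = +3.790 V.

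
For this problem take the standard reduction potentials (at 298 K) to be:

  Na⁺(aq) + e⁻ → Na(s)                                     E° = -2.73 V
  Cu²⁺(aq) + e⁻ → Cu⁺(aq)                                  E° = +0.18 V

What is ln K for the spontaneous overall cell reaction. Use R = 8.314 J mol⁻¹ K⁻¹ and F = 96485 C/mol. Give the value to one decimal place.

113.3

Cathode: Cu²⁺/Cu⁺; anode: Na⁺/Na. E°cell = (+0.18) − (-2.73) = +2.91 V, with n = 1.
ΔG° = −nFE° = −RT ln K, so ln K = nFE°/(RT) = (1)(96485)(+2.91) / ((8.314)(298)) = 113.325.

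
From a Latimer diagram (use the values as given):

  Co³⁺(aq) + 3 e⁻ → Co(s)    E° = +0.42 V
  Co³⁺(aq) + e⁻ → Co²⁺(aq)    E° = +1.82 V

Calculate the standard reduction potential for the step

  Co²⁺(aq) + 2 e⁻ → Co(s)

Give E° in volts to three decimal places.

Sequential free energies add, so n₃E°₃ = n₁E°₁ + n₂E°₂.
With n₃ = 3, and the known step contributing 1×(+1.82) V, the unknown satisfies 2·E° = 3×(+0.42) − 1×(+1.82) = -0.560.
E° = -0.560 / 2 = -0.280 V.

-0.280 V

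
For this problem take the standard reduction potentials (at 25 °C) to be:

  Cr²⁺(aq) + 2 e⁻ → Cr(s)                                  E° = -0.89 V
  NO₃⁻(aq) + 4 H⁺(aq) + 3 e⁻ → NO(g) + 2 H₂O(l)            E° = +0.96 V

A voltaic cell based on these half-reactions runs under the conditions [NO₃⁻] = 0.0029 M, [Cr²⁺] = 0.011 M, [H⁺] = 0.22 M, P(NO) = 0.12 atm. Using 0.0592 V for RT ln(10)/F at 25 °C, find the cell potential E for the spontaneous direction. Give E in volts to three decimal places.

+1.824 V

NO₃⁻/NO is the cathode (higher E°), Cr²⁺/Cr the anode: E°cell = +0.96 − (-0.89) = +1.85 V, n = 6.
Overall: 2 NO₃⁻(aq) + 8 H⁺(aq) + 3 Cr(s) → 2 NO(g) + 4 H₂O(l) + 3 Cr²⁺(aq)
Q = P(NO)^2·[Cr²⁺]^3 / ([NO₃⁻]^2·[H⁺]^8); log Q = 2.618.
E = E° − (0.0592/n) log Q = +1.85 − (0.0592/6)(2.618) = +1.824 V.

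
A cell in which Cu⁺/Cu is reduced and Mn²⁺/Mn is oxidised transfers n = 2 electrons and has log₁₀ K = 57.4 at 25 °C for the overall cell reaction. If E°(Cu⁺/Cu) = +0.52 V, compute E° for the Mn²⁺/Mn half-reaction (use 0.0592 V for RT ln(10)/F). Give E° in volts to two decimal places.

E°cell = (0.0592/n)·log K = (0.0592/2)(57.4) = +1.699 V.
Since Cu⁺/Cu is the cathode and Mn²⁺/Mn the anode, E°cell = E°(Cu⁺/Cu) − E°(Mn²⁺/Mn).
So E°(Mn²⁺/Mn) = E°(Cu⁺/Cu) − E°cell = (+0.52) − (+1.699) = -1.18 V.

-1.18 V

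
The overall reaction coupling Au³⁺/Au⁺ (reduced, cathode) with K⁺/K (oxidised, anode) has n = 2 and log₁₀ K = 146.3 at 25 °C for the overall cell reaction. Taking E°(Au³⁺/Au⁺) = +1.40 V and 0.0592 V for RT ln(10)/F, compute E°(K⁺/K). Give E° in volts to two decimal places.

-2.93 V

E°cell = (0.0592/n)·log K = (0.0592/2)(146.3) = +4.330 V.
Since Au³⁺/Au⁺ is the cathode and K⁺/K the anode, E°cell = E°(Au³⁺/Au⁺) − E°(K⁺/K).
So E°(K⁺/K) = E°(Au³⁺/Au⁺) − E°cell = (+1.40) − (+4.330) = -2.93 V.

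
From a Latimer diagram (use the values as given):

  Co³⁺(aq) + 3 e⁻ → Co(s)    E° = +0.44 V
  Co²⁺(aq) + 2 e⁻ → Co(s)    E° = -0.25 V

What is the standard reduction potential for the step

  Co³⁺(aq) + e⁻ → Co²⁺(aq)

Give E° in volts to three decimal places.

Sequential free energies add, so n₃E°₃ = n₁E°₁ + n₂E°₂.
With n₃ = 3, and the known step contributing 2×(-0.25) V, the unknown satisfies 1·E° = 3×(+0.44) − 2×(-0.25) = +1.820.
E° = +1.820 / 1 = +1.820 V.

+1.820 V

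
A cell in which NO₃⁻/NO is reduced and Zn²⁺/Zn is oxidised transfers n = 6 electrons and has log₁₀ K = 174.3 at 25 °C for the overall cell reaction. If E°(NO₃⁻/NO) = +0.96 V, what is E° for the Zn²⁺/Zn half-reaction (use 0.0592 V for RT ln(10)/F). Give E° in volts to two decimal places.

-0.76 V

E°cell = (0.0592/n)·log K = (0.0592/6)(174.3) = +1.720 V.
Since NO₃⁻/NO is the cathode and Zn²⁺/Zn the anode, E°cell = E°(NO₃⁻/NO) − E°(Zn²⁺/Zn).
So E°(Zn²⁺/Zn) = E°(NO₃⁻/NO) − E°cell = (+0.96) − (+1.720) = -0.76 V.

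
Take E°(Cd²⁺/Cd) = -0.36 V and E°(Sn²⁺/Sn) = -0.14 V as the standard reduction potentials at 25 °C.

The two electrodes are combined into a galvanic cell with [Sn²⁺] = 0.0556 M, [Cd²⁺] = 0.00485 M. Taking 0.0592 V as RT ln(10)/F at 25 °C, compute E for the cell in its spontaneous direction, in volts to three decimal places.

Sn²⁺/Sn is the cathode (higher E°), Cd²⁺/Cd the anode: E°cell = -0.14 − (-0.36) = +0.22 V, n = 2.
Overall: Sn²⁺(aq) + Cd(s) → Sn(s) + Cd²⁺(aq)
Q = [Cd²⁺] / ([Sn²⁺]); log Q = -1.059.
E = E° − (0.0592/n) log Q = +0.22 − (0.0592/2)(-1.059) = +0.251 V.

+0.251 V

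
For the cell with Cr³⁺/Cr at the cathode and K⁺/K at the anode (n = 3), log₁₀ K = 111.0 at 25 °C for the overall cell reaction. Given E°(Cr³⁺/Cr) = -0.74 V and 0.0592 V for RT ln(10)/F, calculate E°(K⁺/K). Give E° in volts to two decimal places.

-2.93 V

E°cell = (0.0592/n)·log K = (0.0592/3)(111.0) = +2.190 V.
Since Cr³⁺/Cr is the cathode and K⁺/K the anode, E°cell = E°(Cr³⁺/Cr) − E°(K⁺/K).
So E°(K⁺/K) = E°(Cr³⁺/Cr) − E°cell = (-0.74) − (+2.190) = -2.93 V.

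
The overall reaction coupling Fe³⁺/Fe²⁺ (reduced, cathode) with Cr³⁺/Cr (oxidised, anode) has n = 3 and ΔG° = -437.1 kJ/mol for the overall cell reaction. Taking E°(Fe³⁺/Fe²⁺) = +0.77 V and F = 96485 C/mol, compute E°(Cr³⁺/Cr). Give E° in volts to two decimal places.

E°cell = −ΔG°/(nF) = −(-437.1×10³)/((3)(96485)) = +1.510 V.
Since Fe³⁺/Fe²⁺ is the cathode and Cr³⁺/Cr the anode, E°cell = E°(Fe³⁺/Fe²⁺) − E°(Cr³⁺/Cr).
So E°(Cr³⁺/Cr) = E°(Fe³⁺/Fe²⁺) − E°cell = (+0.77) − (+1.510) = -0.74 V.

-0.74 V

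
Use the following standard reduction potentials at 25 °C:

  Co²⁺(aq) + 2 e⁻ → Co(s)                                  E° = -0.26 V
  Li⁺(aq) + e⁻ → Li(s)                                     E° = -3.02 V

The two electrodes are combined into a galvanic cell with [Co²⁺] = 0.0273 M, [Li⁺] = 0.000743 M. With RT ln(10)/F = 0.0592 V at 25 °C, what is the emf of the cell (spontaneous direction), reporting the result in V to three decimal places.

+2.899 V

Co²⁺/Co is the cathode (higher E°), Li⁺/Li the anode: E°cell = -0.26 − (-3.02) = +2.76 V, n = 2.
Overall: Co²⁺(aq) + 2 Li(s) → Co(s) + 2 Li⁺(aq)
Q = [Li⁺]^2 / ([Co²⁺]); log Q = -4.694.
E = E° − (0.0592/n) log Q = +2.76 − (0.0592/2)(-4.694) = +2.899 V.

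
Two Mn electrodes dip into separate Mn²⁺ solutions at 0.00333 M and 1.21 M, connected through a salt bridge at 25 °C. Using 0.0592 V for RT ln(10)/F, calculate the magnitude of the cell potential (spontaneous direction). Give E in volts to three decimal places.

For a concentration cell E°cell = 0. The 1.21 M side is the cathode (reduction is favoured where [Mn²⁺] is higher).
With n = 2, E = −(0.0592/2) log([Mn²⁺]ₐₙ/[Mn²⁺]꜀ₐₜ) = −(0.0592/2) log(0.00333/1.21) = −(0.0592/2)(-2.560) = +0.076 V.

+0.076 V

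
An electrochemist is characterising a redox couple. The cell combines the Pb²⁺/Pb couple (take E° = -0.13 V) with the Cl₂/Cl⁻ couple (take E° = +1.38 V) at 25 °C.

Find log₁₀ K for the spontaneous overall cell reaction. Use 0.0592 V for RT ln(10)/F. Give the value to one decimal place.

Cathode: Cl₂/Cl⁻; anode: Pb²⁺/Pb. E°cell = +1.51 V, n = 2.
log K = nE°cell / 0.0592 = (2)(+1.51) / 0.0592 = 51.0.

51.0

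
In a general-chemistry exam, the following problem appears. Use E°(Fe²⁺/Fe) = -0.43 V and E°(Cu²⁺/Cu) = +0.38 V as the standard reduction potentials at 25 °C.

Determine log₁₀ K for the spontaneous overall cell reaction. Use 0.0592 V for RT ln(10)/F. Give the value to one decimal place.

27.4

Cathode: Cu²⁺/Cu; anode: Fe²⁺/Fe. E°cell = +0.81 V, n = 2.
log K = nE°cell / 0.0592 = (2)(+0.81) / 0.0592 = 27.4.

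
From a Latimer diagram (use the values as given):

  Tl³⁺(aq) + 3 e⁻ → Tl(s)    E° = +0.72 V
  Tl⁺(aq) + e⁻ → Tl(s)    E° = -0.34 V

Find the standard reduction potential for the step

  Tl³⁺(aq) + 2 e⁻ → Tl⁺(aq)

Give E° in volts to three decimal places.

Sequential free energies add, so n₃E°₃ = n₁E°₁ + n₂E°₂.
With n₃ = 3, and the known step contributing 1×(-0.34) V, the unknown satisfies 2·E° = 3×(+0.72) − 1×(-0.34) = +2.500.
E° = +2.500 / 2 = +1.250 V.

+1.250 V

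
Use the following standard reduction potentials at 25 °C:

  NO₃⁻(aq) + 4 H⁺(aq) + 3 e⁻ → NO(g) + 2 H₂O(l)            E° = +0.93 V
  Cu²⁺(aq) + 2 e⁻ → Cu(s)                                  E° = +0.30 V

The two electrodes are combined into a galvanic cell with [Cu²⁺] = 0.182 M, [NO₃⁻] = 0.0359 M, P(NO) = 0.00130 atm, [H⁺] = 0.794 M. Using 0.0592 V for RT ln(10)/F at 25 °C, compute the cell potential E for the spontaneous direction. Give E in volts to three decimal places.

NO₃⁻/NO is the cathode (higher E°), Cu²⁺/Cu the anode: E°cell = +0.93 − (+0.30) = +0.63 V, n = 6.
Overall: 2 NO₃⁻(aq) + 8 H⁺(aq) + 3 Cu(s) → 2 NO(g) + 4 H₂O(l) + 3 Cu²⁺(aq)
Q = P(NO)^2·[Cu²⁺]^3 / ([NO₃⁻]^2·[H⁺]^8); log Q = -4.301.
E = E° − (0.0592/n) log Q = +0.63 − (0.0592/6)(-4.301) = +0.672 V.

+0.672 V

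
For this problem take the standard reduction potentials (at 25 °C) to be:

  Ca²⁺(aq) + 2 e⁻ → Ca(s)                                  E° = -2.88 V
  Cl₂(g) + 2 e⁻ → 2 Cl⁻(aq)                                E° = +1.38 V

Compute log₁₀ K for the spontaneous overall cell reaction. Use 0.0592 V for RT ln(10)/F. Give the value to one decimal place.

143.9

Cathode: Cl₂/Cl⁻; anode: Ca²⁺/Ca. E°cell = +4.26 V, n = 2.
log K = nE°cell / 0.0592 = (2)(+4.26) / 0.0592 = 143.9.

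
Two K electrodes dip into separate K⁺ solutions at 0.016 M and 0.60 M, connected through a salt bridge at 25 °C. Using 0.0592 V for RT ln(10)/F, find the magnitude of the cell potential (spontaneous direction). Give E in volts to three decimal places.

For a concentration cell E°cell = 0. The 0.60 M side is the cathode (reduction is favoured where [K⁺] is higher).
With n = 1, E = −(0.0592/1) log([K⁺]ₐₙ/[K⁺]꜀ₐₜ) = −(0.0592/1) log(0.016/0.6) = −(0.0592/1)(-1.574) = +0.093 V.

+0.093 V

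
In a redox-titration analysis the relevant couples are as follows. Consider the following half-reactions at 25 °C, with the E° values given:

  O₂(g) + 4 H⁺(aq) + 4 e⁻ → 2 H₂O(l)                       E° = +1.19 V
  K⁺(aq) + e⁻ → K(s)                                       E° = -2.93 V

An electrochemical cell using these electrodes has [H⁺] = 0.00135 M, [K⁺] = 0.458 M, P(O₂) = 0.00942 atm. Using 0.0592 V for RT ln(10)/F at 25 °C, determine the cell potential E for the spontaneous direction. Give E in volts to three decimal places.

+3.940 V

O₂/H₂O is the cathode (higher E°), K⁺/K the anode: E°cell = +1.19 − (-2.93) = +4.12 V, n = 4.
Overall: O₂(g) + 4 H⁺(aq) + 4 K(s) → 2 H₂O(l) + 4 K⁺(aq)
Q = [K⁺]^4 / (P(O₂)·[H⁺]^4); log Q = 12.148.
E = E° − (0.0592/n) log Q = +4.12 − (0.0592/4)(12.148) = +3.940 V.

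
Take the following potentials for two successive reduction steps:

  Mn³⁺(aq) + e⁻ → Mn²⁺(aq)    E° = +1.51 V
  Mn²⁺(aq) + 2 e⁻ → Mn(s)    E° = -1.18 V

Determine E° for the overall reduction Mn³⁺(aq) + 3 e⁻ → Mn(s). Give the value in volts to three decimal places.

Standard free energies of sequential steps add: ΔG°₃ = ΔG°₁ + ΔG°₂, so n₃E°₃ = n₁E°₁ + n₂E°₂.
E°₃ = (1×+1.51 + 2×-1.18) / 3 = (-0.850) / 3 = -0.283 V.
Simply averaging or adding the two E° values would be wrong; the electron-weighted sum is required.

-0.283 V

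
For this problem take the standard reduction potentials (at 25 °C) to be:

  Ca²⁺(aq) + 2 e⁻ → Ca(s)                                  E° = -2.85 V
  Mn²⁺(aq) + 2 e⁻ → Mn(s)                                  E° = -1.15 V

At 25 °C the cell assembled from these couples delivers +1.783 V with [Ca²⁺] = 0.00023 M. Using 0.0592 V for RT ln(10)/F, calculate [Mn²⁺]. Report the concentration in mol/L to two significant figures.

Mn²⁺/Mn is the cathode, Ca²⁺/Ca the anode: E°cell = +1.70 V, n = 2.
Overall reaction: Mn²⁺(aq) + Ca(s) → Mn(s) + Ca²⁺(aq); Q = [Ca²⁺]^1/[Mn²⁺]^1.
From E = E° − (0.0592/n) log Q: log Q = (E° − E)·n/0.0592 = (+1.70 − (+1.783))·2/0.0592 = -2.8041.
So 1·log[Mn²⁺] = 1·log(0.00023) − log Q = -3.6383 − (-2.8041) = -0.8342; [Mn²⁺] = 10^(-0.8342) ≈ 0.15 M.

0.15 M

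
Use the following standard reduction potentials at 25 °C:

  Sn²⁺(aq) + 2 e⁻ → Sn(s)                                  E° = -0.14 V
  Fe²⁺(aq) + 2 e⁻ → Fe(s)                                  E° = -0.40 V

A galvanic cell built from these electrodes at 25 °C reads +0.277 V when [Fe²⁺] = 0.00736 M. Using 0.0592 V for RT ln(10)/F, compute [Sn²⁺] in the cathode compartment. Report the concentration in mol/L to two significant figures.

Sn²⁺/Sn is the cathode, Fe²⁺/Fe the anode: E°cell = +0.26 V, n = 2.
Overall reaction: Sn²⁺(aq) + Fe(s) → Sn(s) + Fe²⁺(aq); Q = [Fe²⁺]^1/[Sn²⁺]^1.
From E = E° − (0.0592/n) log Q: log Q = (E° − E)·n/0.0592 = (+0.26 − (+0.277))·2/0.0592 = -0.5743.
So 1·log[Sn²⁺] = 1·log(0.00736) − log Q = -2.1331 − (-0.5743) = -1.5588; [Sn²⁺] = 10^(-1.5588) ≈ 0.028 M.

0.028 M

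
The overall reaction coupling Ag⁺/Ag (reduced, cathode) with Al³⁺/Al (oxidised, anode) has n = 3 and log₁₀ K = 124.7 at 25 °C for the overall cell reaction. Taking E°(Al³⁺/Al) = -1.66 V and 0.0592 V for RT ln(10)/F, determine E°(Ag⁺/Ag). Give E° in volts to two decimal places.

E°cell = (0.0592/n)·log K = (0.0592/3)(124.7) = +2.461 V.
Since Ag⁺/Ag is the cathode and Al³⁺/Al the anode, E°cell = E°(Ag⁺/Ag) − E°(Al³⁺/Al).
So E°(Ag⁺/Ag) = E°cell + E°(Al³⁺/Al) = +2.461 + (-1.66) = +0.80 V.

+0.80 V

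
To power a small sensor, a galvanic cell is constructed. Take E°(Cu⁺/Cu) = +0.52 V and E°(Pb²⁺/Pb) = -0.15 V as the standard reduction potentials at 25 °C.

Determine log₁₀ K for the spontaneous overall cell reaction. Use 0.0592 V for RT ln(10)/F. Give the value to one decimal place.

22.6

Cathode: Cu⁺/Cu; anode: Pb²⁺/Pb. E°cell = +0.67 V, n = 2.
log K = nE°cell / 0.0592 = (2)(+0.67) / 0.0592 = 22.6.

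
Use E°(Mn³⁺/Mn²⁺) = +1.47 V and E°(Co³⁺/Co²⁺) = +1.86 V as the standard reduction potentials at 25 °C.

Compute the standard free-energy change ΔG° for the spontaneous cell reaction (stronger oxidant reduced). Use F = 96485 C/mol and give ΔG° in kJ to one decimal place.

-37.6 kJ

Co³⁺/Co²⁺ (E° = +1.86 V) is the cathode; Mn³⁺/Mn²⁺ (E° = +1.47 V) is the anode, so E°cell = +0.39 V.
Balancing electrons gives n = 1 (lcm of 1 and 1).
ΔG° = −nFE° = −(1)(96485)(+0.39) = -37,629 J = -37.6 kJ.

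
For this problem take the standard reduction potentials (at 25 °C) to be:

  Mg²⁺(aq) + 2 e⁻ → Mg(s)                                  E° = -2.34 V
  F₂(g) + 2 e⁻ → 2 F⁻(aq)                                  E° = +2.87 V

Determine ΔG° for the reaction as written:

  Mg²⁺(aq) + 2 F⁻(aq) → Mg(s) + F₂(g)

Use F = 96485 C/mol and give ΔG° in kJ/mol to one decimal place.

As written, Mg²⁺/Mg is reduced (cathode) and F₂/F⁻ is oxidised (anode), so E°cell = (-2.34) − (+2.87) = -5.21 V.
Balancing electrons gives n = 2.
ΔG° = −nFE° = −(2)(96485)(-5.21) = 1,005,374 J = +1005.4 kJ/mol.

+1005.4 kJ/mol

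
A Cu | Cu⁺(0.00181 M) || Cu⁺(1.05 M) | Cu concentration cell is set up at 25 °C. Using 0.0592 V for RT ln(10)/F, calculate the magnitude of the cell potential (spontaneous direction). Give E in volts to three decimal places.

For a concentration cell E°cell = 0. The 1.05 M side is the cathode (reduction is favoured where [Cu⁺] is higher).
With n = 1, E = −(0.0592/1) log([Cu⁺]ₐₙ/[Cu⁺]꜀ₐₜ) = −(0.0592/1) log(0.00181/1.05) = −(0.0592/1)(-2.764) = +0.164 V.

+0.164 V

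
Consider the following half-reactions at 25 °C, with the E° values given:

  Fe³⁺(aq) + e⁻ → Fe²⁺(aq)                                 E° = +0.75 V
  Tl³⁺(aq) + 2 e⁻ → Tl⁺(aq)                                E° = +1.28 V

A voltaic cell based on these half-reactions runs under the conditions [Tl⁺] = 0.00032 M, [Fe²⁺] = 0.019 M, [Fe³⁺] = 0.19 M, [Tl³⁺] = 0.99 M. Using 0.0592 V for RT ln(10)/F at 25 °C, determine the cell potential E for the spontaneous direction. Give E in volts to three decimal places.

+0.574 V

Tl³⁺/Tl⁺ is the cathode (higher E°), Fe³⁺/Fe²⁺ the anode: E°cell = +1.28 − (+0.75) = +0.53 V, n = 2.
Overall: Tl³⁺(aq) + 2 Fe²⁺(aq) → Tl⁺(aq) + 2 Fe³⁺(aq)
Q = [Tl⁺]·[Fe³⁺]^2 / ([Tl³⁺]·[Fe²⁺]^2); log Q = -1.490.
E = E° − (0.0592/n) log Q = +0.53 − (0.0592/2)(-1.490) = +0.574 V.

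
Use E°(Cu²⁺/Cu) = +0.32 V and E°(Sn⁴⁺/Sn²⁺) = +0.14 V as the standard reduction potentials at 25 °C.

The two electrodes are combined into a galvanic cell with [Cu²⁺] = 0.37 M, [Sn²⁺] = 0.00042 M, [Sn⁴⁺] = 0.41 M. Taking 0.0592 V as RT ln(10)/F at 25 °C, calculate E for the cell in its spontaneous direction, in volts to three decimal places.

+0.079 V

Cu²⁺/Cu is the cathode (higher E°), Sn⁴⁺/Sn²⁺ the anode: E°cell = +0.32 − (+0.14) = +0.18 V, n = 2.
Overall: Cu²⁺(aq) + Sn²⁺(aq) → Cu(s) + Sn⁴⁺(aq)
Q = [Sn⁴⁺] / ([Cu²⁺]·[Sn²⁺]); log Q = 3.421.
E = E° − (0.0592/n) log Q = +0.18 − (0.0592/2)(3.421) = +0.079 V.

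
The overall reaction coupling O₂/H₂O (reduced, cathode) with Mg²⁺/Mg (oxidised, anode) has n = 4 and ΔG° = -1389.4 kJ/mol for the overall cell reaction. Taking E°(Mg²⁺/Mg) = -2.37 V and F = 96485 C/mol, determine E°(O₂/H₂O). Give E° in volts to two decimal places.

+1.23 V

E°cell = −ΔG°/(nF) = −(-1389.4×10³)/((4)(96485)) = +3.600 V.
Since O₂/H₂O is the cathode and Mg²⁺/Mg the anode, E°cell = E°(O₂/H₂O) − E°(Mg²⁺/Mg).
So E°(O₂/H₂O) = E°cell + E°(Mg²⁺/Mg) = +3.600 + (-2.37) = +1.23 V.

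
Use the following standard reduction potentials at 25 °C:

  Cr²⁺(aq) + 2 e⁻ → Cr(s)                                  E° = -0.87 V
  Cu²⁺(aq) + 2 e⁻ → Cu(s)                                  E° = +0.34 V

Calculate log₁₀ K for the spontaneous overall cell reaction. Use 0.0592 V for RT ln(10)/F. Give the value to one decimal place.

40.9

Cathode: Cu²⁺/Cu; anode: Cr²⁺/Cr. E°cell = +1.21 V, n = 2.
log K = nE°cell / 0.0592 = (2)(+1.21) / 0.0592 = 40.9.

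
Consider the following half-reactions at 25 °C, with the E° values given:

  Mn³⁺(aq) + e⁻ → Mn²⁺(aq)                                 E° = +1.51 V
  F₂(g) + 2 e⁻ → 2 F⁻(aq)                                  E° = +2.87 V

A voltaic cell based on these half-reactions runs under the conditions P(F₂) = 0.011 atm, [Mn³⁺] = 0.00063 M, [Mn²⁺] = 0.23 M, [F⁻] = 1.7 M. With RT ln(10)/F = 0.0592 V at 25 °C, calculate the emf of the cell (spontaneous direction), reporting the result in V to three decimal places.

+1.440 V

F₂/F⁻ is the cathode (higher E°), Mn³⁺/Mn²⁺ the anode: E°cell = +2.87 − (+1.51) = +1.36 V, n = 2.
Overall: F₂(g) + 2 Mn²⁺(aq) → 2 F⁻(aq) + 2 Mn³⁺(aq)
Q = [F⁻]^2·[Mn³⁺]^2 / (P(F₂)·[Mn²⁺]^2); log Q = -2.705.
E = E° − (0.0592/n) log Q = +1.36 − (0.0592/2)(-2.705) = +1.440 V.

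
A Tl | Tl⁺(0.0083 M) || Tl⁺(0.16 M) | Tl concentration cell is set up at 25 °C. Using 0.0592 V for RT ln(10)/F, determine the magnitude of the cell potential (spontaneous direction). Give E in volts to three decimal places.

For a concentration cell E°cell = 0. The 0.16 M side is the cathode (reduction is favoured where [Tl⁺] is higher).
With n = 1, E = −(0.0592/1) log([Tl⁺]ₐₙ/[Tl⁺]꜀ₐₜ) = −(0.0592/1) log(0.0083/0.16) = −(0.0592/1)(-1.285) = +0.076 V.

+0.076 V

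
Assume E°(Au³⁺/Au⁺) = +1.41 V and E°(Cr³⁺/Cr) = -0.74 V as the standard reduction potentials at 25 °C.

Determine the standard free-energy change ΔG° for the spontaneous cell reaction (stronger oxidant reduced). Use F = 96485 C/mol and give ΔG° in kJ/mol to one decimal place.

-1244.7 kJ/mol

Au³⁺/Au⁺ (E° = +1.41 V) is the cathode; Cr³⁺/Cr (E° = -0.74 V) is the anode, so E°cell = +2.15 V.
Balancing electrons gives n = 6 (lcm of 2 and 3).
ΔG° = −nFE° = −(6)(96485)(+2.15) = -1,244,656 J = -1244.7 kJ/mol.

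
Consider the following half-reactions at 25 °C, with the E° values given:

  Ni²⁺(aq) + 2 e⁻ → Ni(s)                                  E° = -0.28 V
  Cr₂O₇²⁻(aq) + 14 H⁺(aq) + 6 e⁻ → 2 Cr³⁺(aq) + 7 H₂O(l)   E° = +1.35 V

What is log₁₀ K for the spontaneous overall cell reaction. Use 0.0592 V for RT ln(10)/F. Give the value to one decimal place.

Cathode: Cr₂O₇²⁻/Cr³⁺; anode: Ni²⁺/Ni. E°cell = +1.63 V, n = 6.
log K = nE°cell / 0.0592 = (6)(+1.63) / 0.0592 = 165.2.

165.2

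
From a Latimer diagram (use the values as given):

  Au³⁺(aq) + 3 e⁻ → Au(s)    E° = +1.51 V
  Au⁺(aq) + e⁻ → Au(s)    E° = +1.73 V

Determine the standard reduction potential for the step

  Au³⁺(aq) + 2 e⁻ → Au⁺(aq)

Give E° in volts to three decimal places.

Sequential free energies add, so n₃E°₃ = n₁E°₁ + n₂E°₂.
With n₃ = 3, and the known step contributing 1×(+1.73) V, the unknown satisfies 2·E° = 3×(+1.51) − 1×(+1.73) = +2.800.
E° = +2.800 / 2 = +1.400 V.

+1.400 V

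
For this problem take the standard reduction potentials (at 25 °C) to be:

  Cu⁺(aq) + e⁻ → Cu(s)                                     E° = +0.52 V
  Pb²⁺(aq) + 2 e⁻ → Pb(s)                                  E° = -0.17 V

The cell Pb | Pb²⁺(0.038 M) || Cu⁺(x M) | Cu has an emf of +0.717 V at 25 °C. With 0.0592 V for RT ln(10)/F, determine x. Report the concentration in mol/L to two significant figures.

0.56 M

Cu⁺/Cu is the cathode, Pb²⁺/Pb the anode: E°cell = +0.69 V, n = 2.
Overall reaction: 2 Cu⁺(aq) + Pb(s) → 2 Cu(s) + Pb²⁺(aq); Q = [Pb²⁺]^1/[Cu⁺]^2.
From E = E° − (0.0592/n) log Q: log Q = (E° − E)·n/0.0592 = (+0.69 − (+0.717))·2/0.0592 = -0.9122.
So 2·log[Cu⁺] = 1·log(0.038) − log Q = -1.4202 − (-0.9122) = -0.5080; log[Cu⁺] = -0.5080 / 2 = -0.2540; [Cu⁺] = 10^(-0.2540) ≈ 0.56 M.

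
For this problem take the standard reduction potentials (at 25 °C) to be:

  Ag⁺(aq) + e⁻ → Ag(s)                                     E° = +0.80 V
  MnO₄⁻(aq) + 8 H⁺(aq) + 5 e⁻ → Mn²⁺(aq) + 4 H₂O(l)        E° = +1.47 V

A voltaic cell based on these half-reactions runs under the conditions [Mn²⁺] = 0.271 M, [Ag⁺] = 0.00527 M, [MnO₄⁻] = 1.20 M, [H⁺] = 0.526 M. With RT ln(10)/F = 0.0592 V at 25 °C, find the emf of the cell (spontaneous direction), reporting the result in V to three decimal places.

MnO₄⁻/Mn²⁺ is the cathode (higher E°), Ag⁺/Ag the anode: E°cell = +1.47 − (+0.80) = +0.67 V, n = 5.
Overall: MnO₄⁻(aq) + 8 H⁺(aq) + 5 Ag(s) → Mn²⁺(aq) + 4 H₂O(l) + 5 Ag⁺(aq)
Q = [Mn²⁺]·[Ag⁺]^5 / ([MnO₄⁻]·[H⁺]^8); log Q = -9.805.
E = E° − (0.0592/n) log Q = +0.67 − (0.0592/5)(-9.805) = +0.786 V.

+0.786 V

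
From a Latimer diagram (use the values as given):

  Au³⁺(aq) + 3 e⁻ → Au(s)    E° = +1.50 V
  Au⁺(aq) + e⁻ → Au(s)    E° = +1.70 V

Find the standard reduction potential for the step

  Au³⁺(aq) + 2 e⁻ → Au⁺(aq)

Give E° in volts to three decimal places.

Sequential free energies add, so n₃E°₃ = n₁E°₁ + n₂E°₂.
With n₃ = 3, and the known step contributing 1×(+1.70) V, the unknown satisfies 2·E° = 3×(+1.50) − 1×(+1.70) = +2.800.
E° = +2.800 / 2 = +1.400 V.

+1.400 V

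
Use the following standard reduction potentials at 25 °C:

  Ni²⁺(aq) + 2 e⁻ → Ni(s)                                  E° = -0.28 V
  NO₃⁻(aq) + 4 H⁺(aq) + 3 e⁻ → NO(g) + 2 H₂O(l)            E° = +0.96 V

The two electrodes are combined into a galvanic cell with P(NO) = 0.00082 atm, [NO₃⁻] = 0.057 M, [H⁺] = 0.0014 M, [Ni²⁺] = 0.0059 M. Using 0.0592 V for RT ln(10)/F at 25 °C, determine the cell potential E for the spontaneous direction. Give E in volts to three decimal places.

NO₃⁻/NO is the cathode (higher E°), Ni²⁺/Ni the anode: E°cell = +0.96 − (-0.28) = +1.24 V, n = 6.
Overall: 2 NO₃⁻(aq) + 8 H⁺(aq) + 3 Ni(s) → 2 NO(g) + 4 H₂O(l) + 3 Ni²⁺(aq)
Q = P(NO)^2·[Ni²⁺]^3 / ([NO₃⁻]^2·[H⁺]^8); log Q = 12.459.
E = E° − (0.0592/n) log Q = +1.24 − (0.0592/6)(12.459) = +1.117 V.

+1.117 V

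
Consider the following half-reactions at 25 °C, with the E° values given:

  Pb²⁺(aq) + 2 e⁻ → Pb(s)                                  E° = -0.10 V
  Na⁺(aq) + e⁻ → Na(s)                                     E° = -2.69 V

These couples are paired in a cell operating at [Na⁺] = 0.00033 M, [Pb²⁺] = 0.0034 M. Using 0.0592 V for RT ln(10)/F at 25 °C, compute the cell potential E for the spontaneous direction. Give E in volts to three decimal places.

+2.723 V

Pb²⁺/Pb is the cathode (higher E°), Na⁺/Na the anode: E°cell = -0.10 − (-2.69) = +2.59 V, n = 2.
Overall: Pb²⁺(aq) + 2 Na(s) → Pb(s) + 2 Na⁺(aq)
Q = [Na⁺]^2 / ([Pb²⁺]); log Q = -4.494.
E = E° − (0.0592/n) log Q = +2.59 − (0.0592/2)(-4.494) = +2.723 V.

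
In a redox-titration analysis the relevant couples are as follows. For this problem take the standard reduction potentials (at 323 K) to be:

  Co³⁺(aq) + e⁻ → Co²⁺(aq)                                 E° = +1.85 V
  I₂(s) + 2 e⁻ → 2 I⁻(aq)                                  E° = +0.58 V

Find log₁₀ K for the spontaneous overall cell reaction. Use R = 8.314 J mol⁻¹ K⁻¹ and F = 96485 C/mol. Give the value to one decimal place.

39.6

Cathode: Co³⁺/Co²⁺; anode: I₂/I⁻. E°cell = (+1.85) − (+0.58) = +1.27 V, with n = 2.
ΔG° = −nFE° = −RT ln K, so ln K = nFE°/(RT) = (2)(96485)(+1.27) / ((8.314)(323)) = 91.260.
log₁₀ K = 91.260 / ln 10 = 39.6.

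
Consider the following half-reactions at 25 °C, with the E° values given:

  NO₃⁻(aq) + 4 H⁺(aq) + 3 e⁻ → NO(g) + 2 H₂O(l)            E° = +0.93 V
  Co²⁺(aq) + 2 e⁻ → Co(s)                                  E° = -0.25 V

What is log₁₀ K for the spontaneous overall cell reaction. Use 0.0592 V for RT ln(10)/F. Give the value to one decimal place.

119.6

Cathode: NO₃⁻/NO; anode: Co²⁺/Co. E°cell = +1.18 V, n = 6.
log K = nE°cell / 0.0592 = (6)(+1.18) / 0.0592 = 119.6.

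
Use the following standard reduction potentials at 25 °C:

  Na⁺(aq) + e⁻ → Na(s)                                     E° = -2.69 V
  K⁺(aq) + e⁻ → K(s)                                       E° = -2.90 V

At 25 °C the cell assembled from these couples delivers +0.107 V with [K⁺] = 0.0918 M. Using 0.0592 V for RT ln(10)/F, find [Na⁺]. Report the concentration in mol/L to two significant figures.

0.0017 M

Na⁺/Na is the cathode, K⁺/K the anode: E°cell = +0.21 V, n = 1.
Overall reaction: Na⁺(aq) + K(s) → Na(s) + K⁺(aq); Q = [K⁺]^1/[Na⁺]^1.
From E = E° − (0.0592/n) log Q: log Q = (E° − E)·n/0.0592 = (+0.21 − (+0.107))·1/0.0592 = 1.7399.
So 1·log[Na⁺] = 1·log(0.0918) − log Q = -1.0372 − (1.7399) = -2.7771; [Na⁺] = 10^(-2.7771) ≈ 0.0017 M.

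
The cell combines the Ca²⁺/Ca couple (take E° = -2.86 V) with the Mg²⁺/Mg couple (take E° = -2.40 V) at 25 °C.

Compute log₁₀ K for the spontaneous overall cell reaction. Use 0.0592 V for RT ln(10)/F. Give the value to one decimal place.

Cathode: Mg²⁺/Mg; anode: Ca²⁺/Ca. E°cell = +0.46 V, n = 2.
log K = nE°cell / 0.0592 = (2)(+0.46) / 0.0592 = 15.5.

15.5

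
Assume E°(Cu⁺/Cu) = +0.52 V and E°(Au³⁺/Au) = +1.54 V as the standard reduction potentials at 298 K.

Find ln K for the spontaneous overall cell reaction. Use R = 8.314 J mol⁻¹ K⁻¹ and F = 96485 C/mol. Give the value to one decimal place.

Cathode: Au³⁺/Au; anode: Cu⁺/Cu. E°cell = (+1.54) − (+0.52) = +1.02 V, with n = 3.
ΔG° = −nFE° = −RT ln K, so ln K = nFE°/(RT) = (3)(96485)(+1.02) / ((8.314)(298)) = 119.167.

119.2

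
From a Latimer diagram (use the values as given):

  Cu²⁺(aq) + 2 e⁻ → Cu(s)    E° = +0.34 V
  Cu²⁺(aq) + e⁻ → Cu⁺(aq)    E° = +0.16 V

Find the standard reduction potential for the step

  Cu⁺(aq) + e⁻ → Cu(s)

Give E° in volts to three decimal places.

Sequential free energies add, so n₃E°₃ = n₁E°₁ + n₂E°₂.
With n₃ = 2, and the known step contributing 1×(+0.16) V, the unknown satisfies 1·E° = 2×(+0.34) − 1×(+0.16) = +0.520.
E° = +0.520 / 1 = +0.520 V.

+0.520 V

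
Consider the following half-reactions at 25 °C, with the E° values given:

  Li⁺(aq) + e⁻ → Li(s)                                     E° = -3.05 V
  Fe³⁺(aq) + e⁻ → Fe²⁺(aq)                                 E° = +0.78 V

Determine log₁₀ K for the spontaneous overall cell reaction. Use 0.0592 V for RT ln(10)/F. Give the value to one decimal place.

64.7

Cathode: Fe³⁺/Fe²⁺; anode: Li⁺/Li. E°cell = +3.83 V, n = 1.
log K = nE°cell / 0.0592 = (1)(+3.83) / 0.0592 = 64.7.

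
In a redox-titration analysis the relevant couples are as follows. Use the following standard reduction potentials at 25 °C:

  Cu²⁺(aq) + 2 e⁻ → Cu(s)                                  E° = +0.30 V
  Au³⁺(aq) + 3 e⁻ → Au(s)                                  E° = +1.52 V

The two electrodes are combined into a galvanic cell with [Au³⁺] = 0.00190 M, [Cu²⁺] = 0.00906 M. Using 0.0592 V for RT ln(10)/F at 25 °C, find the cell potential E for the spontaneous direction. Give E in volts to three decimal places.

Au³⁺/Au is the cathode (higher E°), Cu²⁺/Cu the anode: E°cell = +1.52 − (+0.30) = +1.22 V, n = 6.
Overall: 2 Au³⁺(aq) + 3 Cu(s) → 2 Au(s) + 3 Cu²⁺(aq)
Q = [Cu²⁺]^3 / ([Au³⁺]^2); log Q = -0.686.
E = E° − (0.0592/n) log Q = +1.22 − (0.0592/6)(-0.686) = +1.227 V.

+1.227 V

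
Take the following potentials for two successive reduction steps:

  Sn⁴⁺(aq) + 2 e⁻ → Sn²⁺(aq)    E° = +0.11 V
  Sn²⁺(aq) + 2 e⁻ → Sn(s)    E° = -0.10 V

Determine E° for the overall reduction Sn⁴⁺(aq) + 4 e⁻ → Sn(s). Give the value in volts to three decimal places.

+0.005 V

Standard free energies of sequential steps add: ΔG°₃ = ΔG°₁ + ΔG°₂, so n₃E°₃ = n₁E°₁ + n₂E°₂.
E°₃ = (2×+0.11 + 2×-0.10) / 4 = (+0.020) / 4 = +0.005 V.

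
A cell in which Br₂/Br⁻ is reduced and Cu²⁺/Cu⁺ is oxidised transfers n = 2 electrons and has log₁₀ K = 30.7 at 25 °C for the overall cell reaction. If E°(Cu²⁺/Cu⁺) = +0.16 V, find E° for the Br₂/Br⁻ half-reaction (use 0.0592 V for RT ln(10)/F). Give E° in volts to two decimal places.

+1.07 V

E°cell = (0.0592/n)·log K = (0.0592/2)(30.7) = +0.909 V.
Since Br₂/Br⁻ is the cathode and Cu²⁺/Cu⁺ the anode, E°cell = E°(Br₂/Br⁻) − E°(Cu²⁺/Cu⁺).
So E°(Br₂/Br⁻) = E°cell + E°(Cu²⁺/Cu⁺) = +0.909 + (+0.16) = +1.07 V.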